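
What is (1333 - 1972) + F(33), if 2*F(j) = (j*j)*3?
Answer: 1989/2 ≈ 994.50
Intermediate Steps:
F(j) = 3*j**2/2 (F(j) = ((j*j)*3)/2 = (j**2*3)/2 = (3*j**2)/2 = 3*j**2/2)
(1333 - 1972) + F(33) = (1333 - 1972) + (3/2)*33**2 = -639 + (3/2)*1089 = -639 + 3267/2 = 1989/2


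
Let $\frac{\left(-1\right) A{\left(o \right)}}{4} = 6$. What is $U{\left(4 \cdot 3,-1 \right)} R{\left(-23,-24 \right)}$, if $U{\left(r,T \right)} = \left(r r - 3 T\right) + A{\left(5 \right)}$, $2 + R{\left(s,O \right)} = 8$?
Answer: $738$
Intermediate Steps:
$R{\left(s,O \right)} = 6$ ($R{\left(s,O \right)} = -2 + 8 = 6$)
$A{\left(o \right)} = -24$ ($A{\left(o \right)} = \left(-4\right) 6 = -24$)
$U{\left(r,T \right)} = -24 + r^{2} - 3 T$ ($U{\left(r,T \right)} = \left(r r - 3 T\right) - 24 = \left(r^{2} - 3 T\right) - 24 = -24 + r^{2} - 3 T$)
$U{\left(4 \cdot 3,-1 \right)} R{\left(-23,-24 \right)} = \left(-24 + \left(4 \cdot 3\right)^{2} - -3\right) 6 = \left(-24 + 12^{2} + 3\right) 6 = \left(-24 + 144 + 3\right) 6 = 123 \cdot 6 = 738$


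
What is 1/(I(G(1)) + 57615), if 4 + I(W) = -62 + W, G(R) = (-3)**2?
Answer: 1/57558 ≈ 1.7374e-5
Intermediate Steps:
G(R) = 9
I(W) = -66 + W (I(W) = -4 + (-62 + W) = -66 + W)
1/(I(G(1)) + 57615) = 1/((-66 + 9) + 57615) = 1/(-57 + 57615) = 1/57558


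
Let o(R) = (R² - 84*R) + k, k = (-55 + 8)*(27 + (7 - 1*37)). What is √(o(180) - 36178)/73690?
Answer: I*√18757/73690 ≈ 0.0018585*I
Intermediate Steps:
k = 141 (k = -47*(27 + (7 - 37)) = -47*(27 - 30) = -47*(-3) = 141)
o(R) = 141 + R² - 84*R (o(R) = (R² - 84*R) + 141 = 141 + R² - 84*R)
√(o(180) - 36178)/73690 = √((141 + 180² - 84*180) - 36178)/73690 = √((141 + 32400 - 15120) - 36178)*(1/73690) = √(17421 - 36178)*(1/73690) = √(-18757)*(1/73690) = (I*√18757)*(1/73690) = I*√18757/73690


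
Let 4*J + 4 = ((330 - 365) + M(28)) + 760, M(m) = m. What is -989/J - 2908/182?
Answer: -207006/9737 ≈ -21.260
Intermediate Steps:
J = 749/4 (J = -1 + (((330 - 365) + 28) + 760)/4 = -1 + ((-35 + 28) + 760)/4 = -1 + (-7 + 760)/4 = -1 + (1/4)*753 = -1 + 753/4 = 749/4 ≈ 187.25)
-989/J - 2908/182 = -989/749/4 - 2908/182 = -989*4/749 - 2908*1/182 = -3956/749 - 1454/91 = -207006/9737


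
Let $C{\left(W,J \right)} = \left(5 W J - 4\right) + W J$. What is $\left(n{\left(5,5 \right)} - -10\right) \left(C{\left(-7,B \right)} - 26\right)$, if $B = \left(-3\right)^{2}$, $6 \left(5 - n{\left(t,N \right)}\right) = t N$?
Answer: $-4420$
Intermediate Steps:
$n{\left(t,N \right)} = 5 - \frac{N t}{6}$ ($n{\left(t,N \right)} = 5 - \frac{t N}{6} = 5 - \frac{N t}{6}$)
$B = 9$
$C{\left(W,J \right)} = -4 + 6 J W$ ($C{\left(W,J \right)} = \left(5 J W - 4\right) + J W = \left(-4 + 5 J W\right) + J W = -4 + 6 J W$)
$\left(n{\left(5,5 \right)} - -10\right) \left(C{\left(-7,B \right)} - 26\right) = \left(\left(5 - \frac{5}{6} \cdot 5\right) - -10\right) \left(\left(-4 + 6 \cdot 9 \left(-7\right)\right) - 26\right) = \left(\left(5 - \frac{25}{6}\right) + 10\right) \left(\left(-4 - 378\right) - 26\right) = \left(\frac{5}{6} + 10\right) \left(-382 - 26\right) = \frac{65}{6} \left(-408\right) = -4420$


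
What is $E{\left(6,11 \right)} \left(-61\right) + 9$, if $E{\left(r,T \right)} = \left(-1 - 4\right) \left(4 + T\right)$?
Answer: $4584$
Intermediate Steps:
$E{\left(r,T \right)} = -20 - 5 T$ ($E{\left(r,T \right)} = \left(-1 - 4\right) \left(4 + T\right) = - 5 \left(4 + T\right) = -20 - 5 T$)
$E{\left(6,11 \right)} \left(-61\right) + 9 = \left(-20 - 55\right) \left(-61\right) + 9 = \left(-75\right) \left(-61\right) + 9 = 4575 + 9 = 4584$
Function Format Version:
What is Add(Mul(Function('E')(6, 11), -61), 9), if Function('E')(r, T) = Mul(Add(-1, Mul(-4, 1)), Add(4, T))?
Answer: 4584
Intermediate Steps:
Function('E')(r, T) = Add(-20, Mul(-5, T)) (Function('E')(r, T) = Mul(Add(-1, -4), Add(4, T)) = Mul(-5, Add(4, T)) = Add(-20, Mul(-5, T)))
Add(Mul(Function('E')(6, 11), -61), 9) = Add(Mul(Add(-20, Mul(-5, 11)), -61), 9) = Add(Mul(Add(-20, -55), -61), 9) = Add(Mul(-75, -61), 9) = Add(4575, 9) = 4584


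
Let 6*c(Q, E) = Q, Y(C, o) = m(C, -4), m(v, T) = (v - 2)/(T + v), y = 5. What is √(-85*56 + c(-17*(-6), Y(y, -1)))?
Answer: 3*I*√527 ≈ 68.869*I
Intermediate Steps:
m(v, T) = (-2 + v)/(T + v)
Y(C, o) = (-2 + C)/(-4 + C)
c(Q, E) = Q/6
√(-85*56 + c(-17*(-6), Y(y, -1))) = √(-85*56 + (-17*(-6))/6) = √(-4760 + (⅙)*102) = √(-4760 + 17) = √(-4743) = 3*I*√527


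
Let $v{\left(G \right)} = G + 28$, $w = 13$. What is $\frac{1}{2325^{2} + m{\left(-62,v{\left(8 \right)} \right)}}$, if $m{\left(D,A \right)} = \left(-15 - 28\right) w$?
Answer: $\frac{1}{5405066} \approx 1.8501 \cdot 10^{-7}$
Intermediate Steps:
$v{\left(G \right)} = 28 + G$
$m{\left(D,A \right)} = -559$ ($m{\left(D,A \right)} = \left(-15 - 28\right) 13 = \left(-43\right) 13 = -559$)
$\frac{1}{2325^{2} + m{\left(-62,v{\left(8 \right)} \right)}} = \frac{1}{2325^{2} - 559} = \frac{1}{5405625 - 559} = \frac{1}{5405066}$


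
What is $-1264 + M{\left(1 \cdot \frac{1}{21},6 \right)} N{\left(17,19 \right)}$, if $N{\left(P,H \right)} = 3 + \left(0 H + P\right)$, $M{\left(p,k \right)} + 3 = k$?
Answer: $-1204$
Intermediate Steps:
$M{\left(p,k \right)} = -3 + k$
$N{\left(P,H \right)} = 3 + P$ ($N{\left(P,H \right)} = 3 + \left(0 + P\right) = 3 + P$)
$-1264 + M{\left(1 \cdot \frac{1}{21},6 \right)} N{\left(17,19 \right)} = -1264 + \left(-3 + 6\right) \left(3 + 17\right) = -1264 + 3 \cdot 20 = -1264 + 60 = -1204$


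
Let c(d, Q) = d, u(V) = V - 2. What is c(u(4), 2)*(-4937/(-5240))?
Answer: 4937/2620 ≈ 1.8844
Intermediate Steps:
u(V) = -2 + V
c(u(4), 2)*(-4937/(-5240)) = (-2 + 4)*(-4937/(-5240)) = 2*(-4937*(-1/5240)) = 2*(4937/5240) = 4937/2620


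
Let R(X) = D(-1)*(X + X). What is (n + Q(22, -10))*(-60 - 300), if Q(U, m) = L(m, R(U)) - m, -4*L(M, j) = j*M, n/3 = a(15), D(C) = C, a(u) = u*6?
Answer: -61200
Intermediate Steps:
a(u) = 6*u
n = 270 (n = 3*(6*15) = 3*90 = 270)
R(X) = -2*X (R(X) = -(X + X) = -2*X)
L(M, j) = -M*j/4 (L(M, j) = -j*M/4 = -M*j/4)
Q(U, m) = -m + U*m/2 (Q(U, m) = -m*(-2*U)/4 - m = U*m/2 - m = -m + U*m/2)
(n + Q(22, -10))*(-60 - 300) = (270 + (½)*(-10)*(-2 + 22))*(-60 - 300) = (270 + (½)*(-10)*20)*(-360) = (270 - 100)*(-360) = 170*(-360) = -61200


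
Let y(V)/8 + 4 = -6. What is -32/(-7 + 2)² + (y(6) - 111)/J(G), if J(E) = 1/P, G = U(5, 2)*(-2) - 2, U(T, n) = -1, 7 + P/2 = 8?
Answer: -9582/25 ≈ -383.28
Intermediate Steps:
P = 2 (P = -14 + 2*8 = -14 + 16 = 2)
y(V) = -80 (y(V) = -32 + 8*(-6) = -32 - 48 = -80)
G = 0 (G = -1*(-2) - 2 = 2 - 2 = 0)
J(E) = ½ (J(E) = 1/2 = 1*(½) = ½)
-32/(-7 + 2)² + (y(6) - 111)/J(G) = -32/(-7 + 2)² + (-80 - 111)/(½) = -32/((-5)²) - 191*2 = -32/25 - 382 = -9582/25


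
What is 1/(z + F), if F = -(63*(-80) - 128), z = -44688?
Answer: -1/39520 ≈ -2.5304e-5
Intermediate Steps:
F = 5168 (F = -(-5040 - 128) = -1*(-5168) = 5168)
1/(z + F) = 1/(-44688 + 5168) = 1/(-39520) = -1/39520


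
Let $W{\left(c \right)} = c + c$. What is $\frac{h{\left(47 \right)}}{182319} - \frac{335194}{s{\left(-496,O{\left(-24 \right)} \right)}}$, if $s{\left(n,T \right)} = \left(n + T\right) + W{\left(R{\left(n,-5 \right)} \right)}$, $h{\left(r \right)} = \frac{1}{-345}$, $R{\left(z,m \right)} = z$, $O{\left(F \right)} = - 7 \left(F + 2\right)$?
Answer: $\frac{458341761616}{1824101595} \approx 251.27$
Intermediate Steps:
$O{\left(F \right)} = -14 - 7 F$ ($O{\left(F \right)} = - 7 \left(2 + F\right) = -14 - 7 F$)
$h{\left(r \right)} = - \frac{1}{345}$
$W{\left(c \right)} = 2 c$
$s{\left(n,T \right)} = T + 3 n$ ($s{\left(n,T \right)} = \left(n + T\right) + 2 n = \left(T + n\right) + 2 n = T + 3 n$)
$\frac{h{\left(47 \right)}}{182319} - \frac{335194}{s{\left(-496,O{\left(-24 \right)} \right)}} = - \frac{1}{345 \cdot 182319} - \frac{335194}{\left(-14 - -168\right) + 3 \left(-496\right)} = \left(- \frac{1}{345}\right) \frac{1}{182319} - \frac{335194}{\left(-14 + 168\right) - 1488} = - \frac{1}{62900055} - \frac{335194}{154 - 1488} = - \frac{1}{62900055} - \frac{335194}{-1334} = - \frac{1}{62900055} - - \frac{167597}{667} = - \frac{1}{62900055} + \frac{167597}{667} = \frac{458341761616}{1824101595}$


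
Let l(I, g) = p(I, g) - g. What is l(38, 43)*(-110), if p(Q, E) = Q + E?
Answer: -4180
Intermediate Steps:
p(Q, E) = E + Q
l(I, g) = I (l(I, g) = (g + I) - g = (I + g) - g = I)
l(38, 43)*(-110) = 38*(-110) = -4180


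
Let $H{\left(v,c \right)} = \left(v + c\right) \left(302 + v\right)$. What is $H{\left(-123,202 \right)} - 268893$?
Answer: $-254752$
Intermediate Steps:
$H{\left(v,c \right)} = \left(302 + v\right) \left(c + v\right)$ ($H{\left(v,c \right)} = \left(c + v\right) \left(302 + v\right) = \left(302 + v\right) \left(c + v\right)$)
$H{\left(-123,202 \right)} - 268893 = \left(\left(-123\right)^{2} + 302 \cdot 202 + 302 \left(-123\right) + 202 \left(-123\right)\right) - 268893 = \left(15129 + 61004 - 37146 - 24846\right) - 268893 = 14141 - 268893 = -254752$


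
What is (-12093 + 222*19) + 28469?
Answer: 20594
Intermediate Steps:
(-12093 + 222*19) + 28469 = (-12093 + 4218) + 28469 = -7875 + 28469 = 20594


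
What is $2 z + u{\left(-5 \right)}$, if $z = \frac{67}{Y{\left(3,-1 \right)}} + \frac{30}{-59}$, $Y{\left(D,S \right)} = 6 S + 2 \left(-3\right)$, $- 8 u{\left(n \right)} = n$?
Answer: $- \frac{16367}{1416} \approx -11.559$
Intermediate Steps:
$u{\left(n \right)} = - \frac{n}{8}$
$Y{\left(D,S \right)} = -6 + 6 S$ ($Y{\left(D,S \right)} = 6 S - 6 = -6 + 6 S$)
$z = - \frac{4313}{708}$ ($z = \frac{67}{-6 + 6 \left(-1\right)} + \frac{30}{-59} = \frac{67}{-6 - 6} + 30 \left(- \frac{1}{59}\right) = \frac{67}{-12} - \frac{30}{59} = 67 \left(- \frac{1}{12}\right) - \frac{30}{59} = - \frac{67}{12} - \frac{30}{59} = - \frac{4313}{708} \approx -6.0918$)
$2 z + u{\left(-5 \right)} = 2 \left(- \frac{4313}{708}\right) - - \frac{5}{8} = - \frac{4313}{354} + \frac{5}{8} = - \frac{16367}{1416}$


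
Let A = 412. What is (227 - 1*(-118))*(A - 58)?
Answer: 122130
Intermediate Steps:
(227 - 1*(-118))*(A - 58) = (227 - 1*(-118))*(412 - 58) = (227 + 118)*354 = 345*354 = 122130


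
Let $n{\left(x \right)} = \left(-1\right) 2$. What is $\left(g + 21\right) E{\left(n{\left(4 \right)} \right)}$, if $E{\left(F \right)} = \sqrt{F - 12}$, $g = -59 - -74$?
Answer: $36 i \sqrt{14} \approx 134.7 i$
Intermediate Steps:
$n{\left(x \right)} = -2$
$g = 15$ ($g = -59 + 74 = 15$)
$E{\left(F \right)} = \sqrt{-12 + F}$
$\left(g + 21\right) E{\left(n{\left(4 \right)} \right)} = \left(15 + 21\right) \sqrt{-12 - 2} = 36 \sqrt{-14} = 36 i \sqrt{14}$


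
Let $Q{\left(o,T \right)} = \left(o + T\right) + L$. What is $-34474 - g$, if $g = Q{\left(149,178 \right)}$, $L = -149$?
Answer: $-34652$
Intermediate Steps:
$Q{\left(o,T \right)} = -149 + T + o$ ($Q{\left(o,T \right)} = \left(o + T\right) - 149 = \left(T + o\right) - 149 = -149 + T + o$)
$g = 178$ ($g = -149 + 178 + 149 = 178$)
$-34474 - g = -34474 - 178 = -34652$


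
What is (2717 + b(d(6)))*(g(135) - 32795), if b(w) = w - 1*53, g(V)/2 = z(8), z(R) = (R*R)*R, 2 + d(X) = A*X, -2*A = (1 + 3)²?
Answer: -83049394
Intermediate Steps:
A = -8 (A = -(1 + 3)²/2 = -½*4² = -½*16 = -8)
d(X) = -2 - 8*X
z(R) = R³ (z(R) = R²*R = R³)
g(V) = 1024 (g(V) = 2*8³ = 2*512 = 1024)
b(w) = -53 + w (b(w) = w - 53 = -53 + w)
(2717 + b(d(6)))*(g(135) - 32795) = (2717 + (-53 + (-2 - 8*6)))*(1024 - 32795) = (2717 + (-53 + (-2 - 48)))*(-31771) = (2717 + (-53 - 50))*(-31771) = (2717 - 103)*(-31771) = 2614*(-31771) = -83049394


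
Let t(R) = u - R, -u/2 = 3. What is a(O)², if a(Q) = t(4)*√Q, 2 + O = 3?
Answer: 100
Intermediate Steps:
u = -6 (u = -2*3 = -6)
O = 1 (O = -2 + 3 = 1)
t(R) = -6 - R
a(Q) = -10*√Q (a(Q) = (-6 - 1*4)*√Q = (-6 - 4)*√Q = -10*√Q)
a(O)² = (-10*√1)² = (-10*1)² = (-10)² = 100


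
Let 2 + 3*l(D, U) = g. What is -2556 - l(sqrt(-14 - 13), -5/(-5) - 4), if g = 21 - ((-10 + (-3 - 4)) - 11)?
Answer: -7715/3 ≈ -2571.7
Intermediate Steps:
g = 49 (g = 21 - ((-10 - 7) - 11) = 21 - (-17 - 11) = 21 - 1*(-28) = 21 + 28 = 49)
l(D, U) = 47/3 (l(D, U) = -2/3 + (1/3)*49 = -2/3 + 49/3 = 47/3)
-2556 - l(sqrt(-14 - 13), -5/(-5) - 4) = -2556 - 1*47/3 = -2556 - 47/3 = -7715/3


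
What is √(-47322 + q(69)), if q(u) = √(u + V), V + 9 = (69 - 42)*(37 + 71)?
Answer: √(-47322 + 4*√186) ≈ 217.41*I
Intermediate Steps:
V = 2907 (V = -9 + (69 - 42)*(37 + 71) = -9 + 27*108 = -9 + 2916 = 2907)
q(u) = √(2907 + u) (q(u) = √(u + 2907) = √(2907 + u))
√(-47322 + q(69)) = √(-47322 + √(2907 + 69)) = √(-47322 + √2976) = √(-47322 + 4*√186)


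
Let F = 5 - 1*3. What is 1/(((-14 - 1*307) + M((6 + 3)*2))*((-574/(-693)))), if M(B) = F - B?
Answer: -99/27634 ≈ -0.0035825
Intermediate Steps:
F = 2 (F = 5 - 3 = 2)
M(B) = 2 - B
1/(((-14 - 1*307) + M((6 + 3)*2))*((-574/(-693)))) = 1/(((-14 - 1*307) + (2 - (6 + 3)*2))*((-574/(-693)))) = 1/(((-14 - 307) + (2 - 9*2))*((-574*(-1/693)))) = 1/((-321 + (2 - 1*18))*(82/99)) = (99/82)/(-321 + (2 - 18)) = (99/82)/(-321 - 16) = (99/82)/(-337) = -1/337*99/82 = -99/27634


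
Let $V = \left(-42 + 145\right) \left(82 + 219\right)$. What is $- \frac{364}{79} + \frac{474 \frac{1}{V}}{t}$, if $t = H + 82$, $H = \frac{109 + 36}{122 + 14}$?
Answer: $- \frac{1613703692}{350240891} \approx -4.6074$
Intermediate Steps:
$V = 31003$ ($V = 103 \cdot 301 = 31003$)
$H = \frac{145}{136} \approx 1.0662$
$t = \frac{11297}{136}$ ($t = \frac{145}{136} + 82 = \frac{11297}{136} \approx 83.066$)
$- \frac{364}{79} + \frac{474 \frac{1}{V}}{t} = - \frac{364}{79} + \frac{474 \cdot \frac{1}{31003}}{\frac{11297}{136}} = \left(-364\right) \frac{1}{79} + 474 \cdot \frac{1}{31003} \cdot \frac{136}{11297} = - \frac{364}{79} + \frac{474}{31003} \cdot \frac{136}{11297} = - \frac{364}{79} + \frac{816}{4433429} = - \frac{1613703692}{350240891}$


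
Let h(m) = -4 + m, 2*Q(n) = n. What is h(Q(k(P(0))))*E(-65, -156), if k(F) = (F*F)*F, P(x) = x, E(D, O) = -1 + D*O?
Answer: -40556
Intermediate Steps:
k(F) = F³ (k(F) = F²*F = F³)
Q(n) = n/2
h(Q(k(P(0))))*E(-65, -156) = (-4 + (½)*0³)*(-1 - 65*(-156)) = (-4 + (½)*0)*(-1 + 10140) = (-4 + 0)*10139 = -4*10139 = -40556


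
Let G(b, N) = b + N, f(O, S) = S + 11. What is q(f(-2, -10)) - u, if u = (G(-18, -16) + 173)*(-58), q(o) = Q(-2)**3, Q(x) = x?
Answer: 8054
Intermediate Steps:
f(O, S) = 11 + S
G(b, N) = N + b
q(o) = -8 (q(o) = (-2)**3 = -8)
u = -8062 (u = ((-16 - 18) + 173)*(-58) = (-34 + 173)*(-58) = 139*(-58) = -8062)
q(f(-2, -10)) - u = -8 - 1*(-8062) = -8 + 8062 = 8054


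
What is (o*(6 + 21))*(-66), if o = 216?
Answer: -384912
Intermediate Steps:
(o*(6 + 21))*(-66) = (216*(6 + 21))*(-66) = (216*27)*(-66) = 5832*(-66) = -384912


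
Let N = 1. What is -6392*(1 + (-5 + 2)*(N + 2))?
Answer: 51136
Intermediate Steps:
-6392*(1 + (-5 + 2)*(N + 2)) = -6392*(1 + (-5 + 2)*(1 + 2)) = -6392*(1 - 3*3) = -6392*(1 - 9) = -6392*(-8) = 51136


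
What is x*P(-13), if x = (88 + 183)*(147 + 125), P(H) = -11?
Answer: -810832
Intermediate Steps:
x = 73712 (x = 271*272 = 73712)
x*P(-13) = 73712*(-11) = -810832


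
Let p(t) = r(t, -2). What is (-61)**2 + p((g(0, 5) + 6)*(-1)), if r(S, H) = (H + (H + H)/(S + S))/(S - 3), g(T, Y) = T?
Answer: 100472/27 ≈ 3721.2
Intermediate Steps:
r(S, H) = (H + H/S)/(-3 + S) (r(S, H) = (H + (2*H)/((2*S)))/(-3 + S) = (H + (2*H)*(1/(2*S)))/(-3 + S) = (H + H/S)/(-3 + S))
p(t) = -2*(1 + t)/(t*(-3 + t))
(-61)**2 + p((g(0, 5) + 6)*(-1)) = (-61)**2 + 2*(-1 - (0 + 6)*(-1))/((((0 + 6)*(-1)))*(-3 + (0 + 6)*(-1))) = 3721 + 2*(-1 - 6*(-1))/(((6*(-1)))*(-3 + 6*(-1))) = 3721 + 2*(-1 - 1*(-6))/(-6*(-3 - 6)) = 3721 + 2*(-1/6)*(-1 + 6)/(-9) = 3721 + 2*(-1/6)*(-1/9)*5 = 3721 + 5/27 = 100472/27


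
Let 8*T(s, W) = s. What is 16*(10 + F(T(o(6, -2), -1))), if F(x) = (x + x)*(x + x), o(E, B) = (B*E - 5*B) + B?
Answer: 176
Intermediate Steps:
o(E, B) = -4*B + B*E (o(E, B) = (-5*B + B*E) + B = -4*B + B*E)
T(s, W) = s/8
F(x) = 4*x**2 (F(x) = (2*x)*(2*x) = 4*x**2)
16*(10 + F(T(o(6, -2), -1))) = 16*(10 + 4*((-2*(-4 + 6))/8)**2) = 16*(10 + 4*((-2*2)/8)**2) = 16*(10 + 4*((1/8)*(-4))**2) = 16*(10 + 4*(-1/2)**2) = 16*(10 + 4*(1/4)) = 16*(10 + 1) = 16*11 = 176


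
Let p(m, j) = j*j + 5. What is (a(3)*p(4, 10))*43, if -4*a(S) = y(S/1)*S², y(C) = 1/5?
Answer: -8127/4 ≈ -2031.8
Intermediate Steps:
y(C) = ⅕
a(S) = -S²/20
p(m, j) = 5 + j² (p(m, j) = j² + 5 = 5 + j²)
(a(3)*p(4, 10))*43 = ((-1/20*3²)*(5 + 10²))*43 = ((-1/20*9)*(5 + 100))*43 = -9/20*105*43 = -189/4*43 = -8127/4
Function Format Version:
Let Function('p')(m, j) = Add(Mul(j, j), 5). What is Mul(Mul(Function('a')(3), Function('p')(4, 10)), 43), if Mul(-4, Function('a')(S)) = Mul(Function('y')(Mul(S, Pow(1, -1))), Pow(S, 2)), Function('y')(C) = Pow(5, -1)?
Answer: Rational(-8127, 4) ≈ -2031.8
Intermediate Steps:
Function('y')(C) = Rational(1, 5)
Function('a')(S) = Mul(Rational(-1, 20), Pow(S, 2)) (Function('a')(S) = Mul(Rational(-1, 4), Mul(Rational(1, 5), Pow(S, 2))) = Mul(Rational(-1, 20), Pow(S, 2)))
Function('p')(m, j) = Add(5, Pow(j, 2)) (Function('p')(m, j) = Add(Pow(j, 2), 5) = Add(5, Pow(j, 2)))
Mul(Mul(Function('a')(3), Function('p')(4, 10)), 43) = Mul(Mul(Mul(Rational(-1, 20), Pow(3, 2)), Add(5, Pow(10, 2))), 43) = Mul(Mul(Mul(Rational(-1, 20), 9), Add(5, 100)), 43) = Mul(Mul(Rational(-9, 20), 105), 43) = Mul(Rational(-189, 4), 43) = Rational(-8127, 4)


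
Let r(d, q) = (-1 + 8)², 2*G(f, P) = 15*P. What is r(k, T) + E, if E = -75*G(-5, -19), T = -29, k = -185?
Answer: 21473/2 ≈ 10737.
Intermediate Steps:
G(f, P) = 15*P/2 (G(f, P) = (15*P)/2 = 15*P/2)
r(d, q) = 49 (r(d, q) = 7² = 49)
E = 21375/2 (E = -1125*(-19)/2 = -75*(-285/2) = 21375/2 ≈ 10688.)
r(k, T) + E = 49 + 21375/2 = 21473/2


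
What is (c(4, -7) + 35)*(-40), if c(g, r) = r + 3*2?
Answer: -1360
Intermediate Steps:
c(g, r) = 6 + r (c(g, r) = r + 6 = 6 + r)
(c(4, -7) + 35)*(-40) = ((6 - 7) + 35)*(-40) = (-1 + 35)*(-40) = 34*(-40) = -1360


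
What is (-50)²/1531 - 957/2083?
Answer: 3742333/3189073 ≈ 1.1735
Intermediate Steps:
(-50)²/1531 - 957/2083 = 2500*(1/1531) - 957*1/2083 = 2500/1531 - 957/2083 = 3742333/3189073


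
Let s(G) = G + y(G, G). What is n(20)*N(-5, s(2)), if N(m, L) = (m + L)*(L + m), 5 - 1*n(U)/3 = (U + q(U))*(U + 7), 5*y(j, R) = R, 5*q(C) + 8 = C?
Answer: -1520493/125 ≈ -12164.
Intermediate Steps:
q(C) = -8/5 + C/5
y(j, R) = R/5
n(U) = 15 - 3*(7 + U)*(-8/5 + 6*U/5) (n(U) = 15 - 3*(U + (-8/5 + U/5))*(U + 7) = 15 - 3*(-8/5 + 6*U/5)*(7 + U) = 15 - 3*(7 + U)*(-8/5 + 6*U/5))
s(G) = 6*G/5 (s(G) = G + G/5 = 6*G/5)
N(m, L) = (L + m)² (N(m, L) = (L + m)*(L + m) = (L + m)²)
n(20)*N(-5, s(2)) = (243/5 - 102/5*20 - 18/5*20²)*((6/5)*2 - 5)² = (243/5 - 408 - 18/5*400)*(12/5 - 5)² = (243/5 - 408 - 1440)*(-13/5)² = -8997/5*169/25 = -1520493/125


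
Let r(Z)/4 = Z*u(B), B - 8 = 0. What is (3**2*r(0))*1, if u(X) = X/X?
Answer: 0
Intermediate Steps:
B = 8 (B = 8 + 0 = 8)
u(X) = 1
r(Z) = 4*Z (r(Z) = 4*(Z*1) = 4*Z)
(3**2*r(0))*1 = (3**2*(4*0))*1 = (9*0)*1 = 0*1 = 0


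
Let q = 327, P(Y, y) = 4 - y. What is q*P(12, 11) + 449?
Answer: -1840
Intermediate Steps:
q*P(12, 11) + 449 = 327*(4 - 1*11) + 449 = 327*(4 - 11) + 449 = 327*(-7) + 449 = -2289 + 449 = -1840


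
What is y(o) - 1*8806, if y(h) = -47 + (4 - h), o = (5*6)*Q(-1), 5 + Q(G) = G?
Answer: -8669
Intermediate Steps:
Q(G) = -5 + G
o = -180 (o = (5*6)*(-5 - 1) = 30*(-6) = -180)
y(h) = -43 - h
y(o) - 1*8806 = (-43 - 1*(-180)) - 1*8806 = (-43 + 180) - 8806 = 137 - 8806 = -8669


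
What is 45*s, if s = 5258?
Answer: 236610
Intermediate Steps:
45*s = 45*5258 = 236610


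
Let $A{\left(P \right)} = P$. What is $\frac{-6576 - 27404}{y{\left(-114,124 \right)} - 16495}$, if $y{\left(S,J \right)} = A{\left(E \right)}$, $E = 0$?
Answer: $\frac{6796}{3299} \approx 2.06$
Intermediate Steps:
$y{\left(S,J \right)} = 0$
$\frac{-6576 - 27404}{y{\left(-114,124 \right)} - 16495} = \frac{-6576 - 27404}{0 - 16495} = - \frac{33980}{-16495} = \left(-33980\right) \left(- \frac{1}{16495}\right) = \frac{6796}{3299}$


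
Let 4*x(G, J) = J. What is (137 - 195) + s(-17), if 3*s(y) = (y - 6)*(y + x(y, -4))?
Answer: 80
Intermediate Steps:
x(G, J) = J/4
s(y) = (-1 + y)*(-6 + y)/3 (s(y) = ((y - 6)*(y + (¼)*(-4)))/3 = ((-6 + y)*(y - 1))/3 = ((-6 + y)*(-1 + y))/3 = ((-1 + y)*(-6 + y))/3 = (-1 + y)*(-6 + y)/3)
(137 - 195) + s(-17) = (137 - 195) + (2 - 7/3*(-17) + (⅓)*(-17)²) = -58 + (2 + 119/3 + (⅓)*289) = -58 + (2 + 119/3 + 289/3) = -58 + 138 = 80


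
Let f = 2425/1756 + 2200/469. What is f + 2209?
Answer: 1824253401/823564 ≈ 2215.1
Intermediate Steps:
f = 5000525/823564 (f = 2425*(1/1756) + 2200*(1/469) = 2425/1756 + 2200/469 = 5000525/823564 ≈ 6.0718)
f + 2209 = 5000525/823564 + 2209 = 1824253401/823564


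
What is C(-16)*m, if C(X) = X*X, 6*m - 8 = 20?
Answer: 3584/3 ≈ 1194.7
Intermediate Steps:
m = 14/3 (m = 4/3 + (⅙)*20 = 4/3 + 10/3 = 14/3 ≈ 4.6667)
C(X) = X²
C(-16)*m = (-16)²*(14/3) = 256*(14/3) = 3584/3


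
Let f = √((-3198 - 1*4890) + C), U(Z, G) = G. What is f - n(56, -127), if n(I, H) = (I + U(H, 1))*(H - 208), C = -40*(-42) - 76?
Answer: 19095 + 2*I*√1621 ≈ 19095.0 + 80.523*I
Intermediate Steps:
C = 1604 (C = 1680 - 76 = 1604)
n(I, H) = (1 + I)*(-208 + H) (n(I, H) = (I + 1)*(H - 208) = (1 + I)*(-208 + H))
f = 2*I*√1621 (f = √((-3198 - 1*4890) + 1604) = √((-3198 - 4890) + 1604) = √(-8088 + 1604) = √(-6484) = 2*I*√1621 ≈ 80.523*I)
f - n(56, -127) = 2*I*√1621 - (-208 - 127 - 208*56 - 127*56) = 2*I*√1621 - (-208 - 127 - 11648 - 7112) = 2*I*√1621 - 1*(-19095) = 2*I*√1621 + 19095 = 19095 + 2*I*√1621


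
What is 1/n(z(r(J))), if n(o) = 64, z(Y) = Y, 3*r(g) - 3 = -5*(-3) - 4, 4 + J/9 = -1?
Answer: 1/64 ≈ 0.015625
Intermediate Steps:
J = -45 (J = -36 + 9*(-1) = -36 - 9 = -45)
r(g) = 14/3 (r(g) = 1 + (-5*(-3) - 4)/3 = 1 + (15 - 4)/3 = 1 + (1/3)*11 = 1 + 11/3 = 14/3)
1/n(z(r(J))) = 1/64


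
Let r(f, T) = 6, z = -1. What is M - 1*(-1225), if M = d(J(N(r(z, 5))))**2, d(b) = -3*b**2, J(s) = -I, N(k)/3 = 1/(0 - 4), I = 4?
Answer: 3529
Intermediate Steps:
N(k) = -3/4 (N(k) = 3/(0 - 4) = 3/(-4) = 3*(-1/4) = -3/4)
J(s) = -4 (J(s) = -1*4 = -4)
M = 2304 (M = (-3*(-4)**2)**2 = (-3*16)**2 = (-48)**2 = 2304)
M - 1*(-1225) = 2304 - 1*(-1225) = 2304 + 1225 = 3529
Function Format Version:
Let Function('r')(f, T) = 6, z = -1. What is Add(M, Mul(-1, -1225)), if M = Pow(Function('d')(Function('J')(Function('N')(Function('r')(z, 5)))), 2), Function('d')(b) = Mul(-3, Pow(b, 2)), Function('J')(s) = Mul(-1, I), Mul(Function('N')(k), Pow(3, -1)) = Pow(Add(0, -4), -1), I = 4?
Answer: 3529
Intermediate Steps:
Function('N')(k) = Rational(-3, 4) (Function('N')(k) = Mul(3, Pow(Add(0, -4), -1)) = Mul(3, Pow(-4, -1)) = Mul(3, Rational(-1, 4)) = Rational(-3, 4))
Function('J')(s) = -4 (Function('J')(s) = Mul(-1, 4) = -4)
M = 2304 (M = Pow(Mul(-3, Pow(-4, 2)), 2) = Pow(Mul(-3, 16), 2) = Pow(-48, 2) = 2304)
Add(M, Mul(-1, -1225)) = Add(2304, Mul(-1, -1225)) = Add(2304, 1225) = 3529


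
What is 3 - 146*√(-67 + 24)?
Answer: 3 - 146*I*√43 ≈ 3.0 - 957.39*I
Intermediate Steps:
3 - 146*√(-67 + 24) = 3 - 146*I*√43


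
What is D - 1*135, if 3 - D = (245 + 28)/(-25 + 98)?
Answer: -9909/73 ≈ -135.74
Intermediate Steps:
D = -54/73 (D = 3 - (245 + 28)/(-25 + 98) = 3 - 273/73 = -54/73 ≈ -0.73973)
D - 1*135 = -54/73 - 1*135 = -54/73 - 135 = -9909/73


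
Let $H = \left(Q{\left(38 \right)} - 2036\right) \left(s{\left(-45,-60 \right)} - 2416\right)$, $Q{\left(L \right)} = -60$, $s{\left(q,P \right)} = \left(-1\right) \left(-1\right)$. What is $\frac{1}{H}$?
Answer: $\frac{1}{5061840} \approx 1.9756 \cdot 10^{-7}$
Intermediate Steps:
$s{\left(q,P \right)} = 1$
$H = 5061840$ ($H = \left(-60 - 2036\right) \left(1 - 2416\right) = \left(-2096\right) \left(-2415\right) = 5061840$)
$\frac{1}{H} = \frac{1}{5061840}$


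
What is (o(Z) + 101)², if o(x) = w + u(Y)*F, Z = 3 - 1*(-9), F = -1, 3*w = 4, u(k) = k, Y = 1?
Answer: 92416/9 ≈ 10268.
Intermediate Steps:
w = 4/3 (w = (⅓)*4 = 4/3 ≈ 1.3333)
Z = 12 (Z = 3 + 9 = 12)
o(x) = ⅓ (o(x) = 4/3 + 1*(-1) = 4/3 - 1 = ⅓)
(o(Z) + 101)² = (⅓ + 101)² = (304/3)² = 92416/9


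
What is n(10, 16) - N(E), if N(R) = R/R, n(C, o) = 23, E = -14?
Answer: 22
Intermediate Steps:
N(R) = 1
n(10, 16) - N(E) = 23 - 1*1 = 23 - 1 = 22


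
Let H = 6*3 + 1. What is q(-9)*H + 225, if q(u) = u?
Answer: 54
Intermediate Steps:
H = 19 (H = 18 + 1 = 19)
q(-9)*H + 225 = -9*19 + 225 = -171 + 225 = 54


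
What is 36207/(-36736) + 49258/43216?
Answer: 15301261/99223936 ≈ 0.15421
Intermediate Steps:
36207/(-36736) + 49258/43216 = 36207*(-1/36736) + 49258*(1/43216) = -36207/36736 + 24629/21608 = 15301261/99223936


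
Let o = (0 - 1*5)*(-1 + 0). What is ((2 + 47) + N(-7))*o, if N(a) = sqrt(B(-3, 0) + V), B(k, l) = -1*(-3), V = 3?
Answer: 245 + 5*sqrt(6) ≈ 257.25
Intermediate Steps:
B(k, l) = 3
N(a) = sqrt(6) (N(a) = sqrt(3 + 3) = sqrt(6))
o = 5 (o = (0 - 5)*(-1) = -5*(-1) = 5)
((2 + 47) + N(-7))*o = ((2 + 47) + sqrt(6))*5 = (49 + sqrt(6))*5 = 245 + 5*sqrt(6)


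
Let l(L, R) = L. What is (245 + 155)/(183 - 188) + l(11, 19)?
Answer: -69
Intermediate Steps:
(245 + 155)/(183 - 188) + l(11, 19) = (245 + 155)/(183 - 188) + 11 = 400/(-5) + 11 = 400*(-1/5) + 11 = -80 + 11 = -69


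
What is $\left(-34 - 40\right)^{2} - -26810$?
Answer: $32286$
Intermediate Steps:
$\left(-34 - 40\right)^{2} - -26810 = \left(-74\right)^{2} + 26810 = 5476 + 26810 = 32286$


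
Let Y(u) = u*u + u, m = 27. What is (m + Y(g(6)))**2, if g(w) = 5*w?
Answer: 915849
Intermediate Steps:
Y(u) = u + u**2 (Y(u) = u**2 + u = u + u**2)
(m + Y(g(6)))**2 = (27 + (5*6)*(1 + 5*6))**2 = (27 + 30*(1 + 30))**2 = (27 + 30*31)**2 = (27 + 930)**2 = 957**2 = 915849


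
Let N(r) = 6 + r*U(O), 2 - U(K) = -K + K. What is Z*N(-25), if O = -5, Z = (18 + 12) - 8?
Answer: -968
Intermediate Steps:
Z = 22 (Z = 30 - 8 = 22)
U(K) = 2 (U(K) = 2 - (-K + K) = 2 - 1*0 = 2 + 0 = 2)
N(r) = 6 + 2*r (N(r) = 6 + r*2 = 6 + 2*r)
Z*N(-25) = 22*(6 + 2*(-25)) = 22*(6 - 50) = 22*(-44) = -968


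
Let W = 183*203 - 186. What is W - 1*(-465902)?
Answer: 502865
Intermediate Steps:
W = 36963 (W = 37149 - 186 = 36963)
W - 1*(-465902) = 36963 - 1*(-465902) = 36963 + 465902 = 502865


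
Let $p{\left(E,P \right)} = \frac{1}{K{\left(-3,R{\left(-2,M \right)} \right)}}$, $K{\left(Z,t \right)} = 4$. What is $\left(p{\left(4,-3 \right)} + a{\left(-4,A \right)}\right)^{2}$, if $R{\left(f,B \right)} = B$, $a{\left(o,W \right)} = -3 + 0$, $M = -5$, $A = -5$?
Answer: $\frac{121}{16} \approx 7.5625$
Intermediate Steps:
$a{\left(o,W \right)} = -3$
$p{\left(E,P \right)} = \frac{1}{4}$
$\left(p{\left(4,-3 \right)} + a{\left(-4,A \right)}\right)^{2} = \left(\frac{1}{4} - 3\right)^{2} = \left(- \frac{11}{4}\right)^{2} = \frac{121}{16}$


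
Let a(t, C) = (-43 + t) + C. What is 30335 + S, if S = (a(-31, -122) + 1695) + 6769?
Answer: 38603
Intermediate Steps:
a(t, C) = -43 + C + t
S = 8268 (S = ((-43 - 122 - 31) + 1695) + 6769 = (-196 + 1695) + 6769 = 1499 + 6769 = 8268)
30335 + S = 30335 + 8268 = 38603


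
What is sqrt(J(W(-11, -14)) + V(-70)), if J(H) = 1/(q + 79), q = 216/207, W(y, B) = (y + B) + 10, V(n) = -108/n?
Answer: sqrt(131787985)/9205 ≈ 1.2471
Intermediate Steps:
W(y, B) = 10 + B + y (W(y, B) = (B + y) + 10 = 10 + B + y)
q = 24/23 (q = 216*(1/207) = 24/23 ≈ 1.0435)
J(H) = 23/1841 (J(H) = 1/(24/23 + 79) = 1/(1841/23) = 23/1841)
sqrt(J(W(-11, -14)) + V(-70)) = sqrt(23/1841 - 108/(-70)) = sqrt(23/1841 - 108*(-1/70)) = sqrt(23/1841 + 54/35) = sqrt(14317/9205) = sqrt(131787985)/9205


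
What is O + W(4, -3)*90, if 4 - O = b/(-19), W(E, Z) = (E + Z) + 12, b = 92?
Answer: 22398/19 ≈ 1178.8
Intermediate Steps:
W(E, Z) = 12 + E + Z
O = 168/19 (O = 4 - 92/(-19) = 4 - 92*(-1)/19 = 4 - 1*(-92/19) = 4 + 92/19 = 168/19 ≈ 8.8421)
O + W(4, -3)*90 = 168/19 + (12 + 4 - 3)*90 = 168/19 + 13*90 = 168/19 + 1170 = 22398/19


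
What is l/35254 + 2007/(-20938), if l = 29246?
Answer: 270798985/369074126 ≈ 0.73373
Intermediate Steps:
l/35254 + 2007/(-20938) = 29246/35254 + 2007/(-20938) = 29246*(1/35254) + 2007*(-1/20938) = 14623/17627 - 2007/20938 = 270798985/369074126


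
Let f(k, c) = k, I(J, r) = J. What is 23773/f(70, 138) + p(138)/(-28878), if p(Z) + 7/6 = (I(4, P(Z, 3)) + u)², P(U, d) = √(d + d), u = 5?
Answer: 2059533317/6064380 ≈ 339.61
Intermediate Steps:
P(U, d) = √2*√d (P(U, d) = √(2*d) = √2*√d)
p(Z) = 479/6 (p(Z) = -7/6 + (4 + 5)² = -7/6 + 9² = -7/6 + 81 = 479/6)
23773/f(70, 138) + p(138)/(-28878) = 23773/70 + (479/6)/(-28878) = 23773*(1/70) + (479/6)*(-1/28878) = 23773/70 - 479/173268 = 2059533317/6064380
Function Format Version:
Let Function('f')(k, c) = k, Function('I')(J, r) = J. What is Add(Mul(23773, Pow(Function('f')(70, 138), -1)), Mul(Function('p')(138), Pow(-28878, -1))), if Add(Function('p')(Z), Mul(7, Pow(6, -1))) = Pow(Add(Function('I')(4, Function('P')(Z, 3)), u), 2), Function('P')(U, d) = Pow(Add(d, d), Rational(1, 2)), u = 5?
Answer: Rational(2059533317, 6064380) ≈ 339.61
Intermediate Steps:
Function('P')(U, d) = Mul(Pow(2, Rational(1, 2)), Pow(d, Rational(1, 2))) (Function('P')(U, d) = Pow(Mul(2, d), Rational(1, 2)) = Mul(Pow(2, Rational(1, 2)), Pow(d, Rational(1, 2))))
Function('p')(Z) = Rational(479, 6) (Function('p')(Z) = Add(Rational(-7, 6), Pow(Add(4, 5), 2)) = Add(Rational(-7, 6), Pow(9, 2)) = Add(Rational(-7, 6), 81) = Rational(479, 6))
Add(Mul(23773, Pow(Function('f')(70, 138), -1)), Mul(Function('p')(138), Pow(-28878, -1))) = Add(Mul(23773, Pow(70, -1)), Mul(Rational(479, 6), Pow(-28878, -1))) = Add(Mul(23773, Rational(1, 70)), Mul(Rational(479, 6), Rational(-1, 28878))) = Add(Rational(23773, 70), Rational(-479, 173268)) = Rational(2059533317, 6064380)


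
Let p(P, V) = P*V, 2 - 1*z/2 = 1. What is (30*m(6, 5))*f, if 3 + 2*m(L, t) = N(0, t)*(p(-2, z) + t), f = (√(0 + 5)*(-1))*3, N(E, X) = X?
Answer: -90*√5 ≈ -201.25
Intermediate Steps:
z = 2 (z = 4 - 2*1 = 4 - 2 = 2)
f = -3*√5 (f = (√5*(-1))*3 = -√5*3 = -3*√5 ≈ -6.7082)
m(L, t) = -3/2 + t*(-4 + t)/2 (m(L, t) = -3/2 + (t*(-2*2 + t))/2 = -3/2 + (t*(-4 + t))/2 = -3/2 + t*(-4 + t)/2)
(30*m(6, 5))*f = (30*(-3/2 + (½)*5² - 2*5))*(-3*√5) = (30*(-3/2 + (½)*25 - 10))*(-3*√5) = (30*(-3/2 + 25/2 - 10))*(-3*√5) = (30*1)*(-3*√5) = 30*(-3*√5) = -90*√5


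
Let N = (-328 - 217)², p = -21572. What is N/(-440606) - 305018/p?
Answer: 15998167201/1188094079 ≈ 13.465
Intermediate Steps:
N = 297025 (N = (-545)² = 297025)
N/(-440606) - 305018/p = 297025/(-440606) - 305018/(-21572) = 297025*(-1/440606) - 305018*(-1/21572) = -297025/440606 + 152509/10786 = 15998167201/1188094079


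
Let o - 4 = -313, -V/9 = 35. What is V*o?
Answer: 97335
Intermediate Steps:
V = -315 (V = -9*35 = -315)
o = -309 (o = 4 - 313 = -309)
V*o = -315*(-309) = 97335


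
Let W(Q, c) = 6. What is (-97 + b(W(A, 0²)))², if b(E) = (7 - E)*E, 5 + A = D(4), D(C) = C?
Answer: 8281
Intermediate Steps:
A = -1 (A = -5 + 4 = -1)
b(E) = E*(7 - E)
(-97 + b(W(A, 0²)))² = (-97 + 6*(7 - 1*6))² = (-97 + 6*(7 - 6))² = (-97 + 6*1)² = (-97 + 6)² = (-91)² = 8281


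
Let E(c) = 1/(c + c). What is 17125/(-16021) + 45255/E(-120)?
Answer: -174007302325/16021 ≈ -1.0861e+7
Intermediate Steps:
E(c) = 1/(2*c)
17125/(-16021) + 45255/E(-120) = 17125/(-16021) + 45255/(((1/2)/(-120))) = 17125*(-1/16021) + 45255/(((1/2)*(-1/120))) = -17125/16021 + 45255/(-1/240) = -17125/16021 + 45255*(-240) = -17125/16021 - 10861200 = -174007302325/16021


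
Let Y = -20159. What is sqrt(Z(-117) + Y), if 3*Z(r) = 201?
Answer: 2*I*sqrt(5023) ≈ 141.75*I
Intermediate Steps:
Z(r) = 67 (Z(r) = (1/3)*201 = 67)
sqrt(Z(-117) + Y) = sqrt(67 - 20159) = sqrt(-20092) = 2*I*sqrt(5023)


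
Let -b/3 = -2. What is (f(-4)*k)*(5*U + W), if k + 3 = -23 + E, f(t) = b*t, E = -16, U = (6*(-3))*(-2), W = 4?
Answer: 185472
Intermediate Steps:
b = 6 (b = -3*(-2) = 6)
U = 36 (U = -18*(-2) = 36)
f(t) = 6*t
k = -42 (k = -3 + (-23 - 16) = -3 - 39 = -42)
(f(-4)*k)*(5*U + W) = ((6*(-4))*(-42))*(5*36 + 4) = (-24*(-42))*(180 + 4) = 1008*184 = 185472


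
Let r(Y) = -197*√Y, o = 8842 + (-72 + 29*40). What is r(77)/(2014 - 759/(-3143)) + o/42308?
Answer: 4965/21154 - 619171*√77/6330761 ≈ -0.62352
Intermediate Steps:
o = 9930 (o = 8842 + (-72 + 1160) = 8842 + 1088 = 9930)
r(77)/(2014 - 759/(-3143)) + o/42308 = (-197*√77)/(2014 - 759/(-3143)) + 9930/42308 = (-197*√77)/(2014 - 759*(-1)/3143) + 9930*(1/42308) = (-197*√77)/(2014 - 1*(-759/3143)) + 4965/21154 = (-197*√77)/(2014 + 759/3143) + 4965/21154 = (-197*√77)/(6330761/3143) + 4965/21154 = -197*√77*(3143/6330761) + 4965/21154 = -619171*√77/6330761 + 4965/21154 = 4965/21154 - 619171*√77/6330761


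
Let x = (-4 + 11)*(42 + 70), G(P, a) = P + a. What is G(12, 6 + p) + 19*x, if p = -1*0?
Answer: 14914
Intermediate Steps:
p = 0
x = 784 (x = 7*112 = 784)
G(12, 6 + p) + 19*x = (12 + (6 + 0)) + 19*784 = (12 + 6) + 14896 = 18 + 14896 = 14914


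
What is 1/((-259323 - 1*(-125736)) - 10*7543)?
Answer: -1/209017 ≈ -4.7843e-6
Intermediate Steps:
1/((-259323 - 1*(-125736)) - 10*7543) = 1/((-259323 + 125736) - 75430) = 1/(-133587 - 75430) = 1/(-209017) = -1/209017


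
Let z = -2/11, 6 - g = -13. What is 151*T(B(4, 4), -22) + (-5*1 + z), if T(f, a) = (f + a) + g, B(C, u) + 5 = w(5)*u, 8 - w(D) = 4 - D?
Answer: 46451/11 ≈ 4222.8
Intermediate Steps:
g = 19 (g = 6 - 1*(-13) = 6 + 13 = 19)
z = -2/11 (z = -2*1/11 = -2/11 ≈ -0.18182)
w(D) = 4 + D (w(D) = 8 - (4 - D) = 8 + (-4 + D) = 4 + D)
B(C, u) = -5 + 9*u (B(C, u) = -5 + (4 + 5)*u = -5 + 9*u)
T(f, a) = 19 + a + f (T(f, a) = (f + a) + 19 = (a + f) + 19 = 19 + a + f)
151*T(B(4, 4), -22) + (-5*1 + z) = 151*(19 - 22 + (-5 + 9*4)) + (-5*1 - 2/11) = 151*(19 - 22 + (-5 + 36)) + (-5 - 2/11) = 151*(19 - 22 + 31) - 57/11 = 151*28 - 57/11 = 4228 - 57/11 = 46451/11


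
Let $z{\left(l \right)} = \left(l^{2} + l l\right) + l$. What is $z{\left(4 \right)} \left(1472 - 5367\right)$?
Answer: $-140220$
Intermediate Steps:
$z{\left(l \right)} = l + 2 l^{2}$ ($z{\left(l \right)} = \left(l^{2} + l^{2}\right) + l = 2 l^{2} + l = l + 2 l^{2}$)
$z{\left(4 \right)} \left(1472 - 5367\right) = 4 \left(1 + 2 \cdot 4\right) \left(1472 - 5367\right) = 4 \left(1 + 8\right) \left(1472 - 5367\right) = 4 \cdot 9 \left(-3895\right) = 36 \left(-3895\right) = -140220$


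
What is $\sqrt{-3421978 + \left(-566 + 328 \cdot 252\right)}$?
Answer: $4 i \sqrt{208743} \approx 1827.5 i$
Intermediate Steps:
$\sqrt{-3421978 + \left(-566 + 328 \cdot 252\right)} = \sqrt{-3421978 + \left(-566 + 82656\right)} = \sqrt{-3421978 + 82090} = \sqrt{-3339888} = 4 i \sqrt{208743}$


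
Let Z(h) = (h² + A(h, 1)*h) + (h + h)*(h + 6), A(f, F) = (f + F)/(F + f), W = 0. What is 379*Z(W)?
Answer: 0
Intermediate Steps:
A(f, F) = 1 (A(f, F) = (F + f)/(F + f) = 1)
Z(h) = h + h² + 2*h*(6 + h) (Z(h) = (h² + 1*h) + (h + h)*(h + 6) = (h² + h) + (2*h)*(6 + h) = (h + h²) + 2*h*(6 + h) = h + h² + 2*h*(6 + h))
379*Z(W) = 379*(0*(13 + 3*0)) = 379*(0*(13 + 0)) = 379*(0*13) = 379*0 = 0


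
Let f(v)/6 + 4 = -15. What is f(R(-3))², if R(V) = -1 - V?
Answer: 12996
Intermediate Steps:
f(v) = -114 (f(v) = -24 + 6*(-15) = -24 - 90 = -114)
f(R(-3))² = (-114)² = 12996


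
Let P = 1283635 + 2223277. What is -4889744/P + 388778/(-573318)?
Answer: -130212140129/62830492938 ≈ -2.0724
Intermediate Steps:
P = 3506912
-4889744/P + 388778/(-573318) = -4889744/3506912 + 388778/(-573318) = -4889744*1/3506912 + 388778*(-1/573318) = -305609/219182 - 194389/286659 = -130212140129/62830492938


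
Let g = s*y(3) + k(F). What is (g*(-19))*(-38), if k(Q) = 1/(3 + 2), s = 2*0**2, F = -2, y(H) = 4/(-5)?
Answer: 722/5 ≈ 144.40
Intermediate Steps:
y(H) = -4/5 (y(H) = 4*(-1/5) = -4/5)
s = 0 (s = 2*0 = 0)
k(Q) = 1/5
g = 1/5 (g = 0*(-4/5) + 1/5 = 0 + 1/5 = 1/5 ≈ 0.20000)
(g*(-19))*(-38) = ((1/5)*(-19))*(-38) = -19/5*(-38) = 722/5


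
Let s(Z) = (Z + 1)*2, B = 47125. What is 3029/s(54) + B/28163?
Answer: 90489477/3097930 ≈ 29.210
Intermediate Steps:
s(Z) = 2 + 2*Z (s(Z) = (1 + Z)*2 = 2 + 2*Z)
3029/s(54) + B/28163 = 3029/(2 + 2*54) + 47125/28163 = 3029/(2 + 108) + 47125*(1/28163) = 3029/110 + 47125/28163 = 90489477/3097930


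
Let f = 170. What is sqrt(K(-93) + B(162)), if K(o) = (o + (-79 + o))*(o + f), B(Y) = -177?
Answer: I*sqrt(20582) ≈ 143.46*I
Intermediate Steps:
K(o) = (-79 + 2*o)*(170 + o) (K(o) = (o + (-79 + o))*(o + 170) = (-79 + 2*o)*(170 + o))
sqrt(K(-93) + B(162)) = sqrt((-13430 + 2*(-93)**2 + 261*(-93)) - 177) = sqrt((-13430 + 2*8649 - 24273) - 177) = sqrt((-13430 + 17298 - 24273) - 177) = sqrt(-20405 - 177) = sqrt(-20582) = I*sqrt(20582)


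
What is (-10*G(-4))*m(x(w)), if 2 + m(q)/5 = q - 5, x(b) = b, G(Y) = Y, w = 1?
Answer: -1200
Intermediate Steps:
m(q) = -35 + 5*q (m(q) = -10 + 5*(q - 5) = -10 + 5*(-5 + q) = -10 + (-25 + 5*q) = -35 + 5*q)
(-10*G(-4))*m(x(w)) = (-10*(-4))*(-35 + 5*1) = 40*(-35 + 5) = 40*(-30) = -1200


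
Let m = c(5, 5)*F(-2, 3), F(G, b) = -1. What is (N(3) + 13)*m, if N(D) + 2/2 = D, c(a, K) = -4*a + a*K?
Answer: -75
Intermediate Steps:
c(a, K) = -4*a + K*a
N(D) = -1 + D
m = -5 (m = (5*(-4 + 5))*(-1) = (5*1)*(-1) = 5*(-1) = -5)
(N(3) + 13)*m = ((-1 + 3) + 13)*(-5) = (2 + 13)*(-5) = 15*(-5) = -75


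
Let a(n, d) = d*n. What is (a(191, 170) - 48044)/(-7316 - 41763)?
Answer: 15574/49079 ≈ 0.31733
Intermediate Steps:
(a(191, 170) - 48044)/(-7316 - 41763) = (170*191 - 48044)/(-7316 - 41763) = (32470 - 48044)/(-49079) = -15574*(-1/49079) = 15574/49079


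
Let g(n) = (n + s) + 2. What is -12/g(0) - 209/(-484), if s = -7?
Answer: 623/220 ≈ 2.8318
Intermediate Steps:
g(n) = -5 + n (g(n) = (n - 7) + 2 = (-7 + n) + 2 = -5 + n)
-12/g(0) - 209/(-484) = -12/(-5 + 0) - 209/(-484) = -12/(-5) - 209*(-1/484) = -12*(-⅕) + 19/44 = 12/5 + 19/44 = 623/220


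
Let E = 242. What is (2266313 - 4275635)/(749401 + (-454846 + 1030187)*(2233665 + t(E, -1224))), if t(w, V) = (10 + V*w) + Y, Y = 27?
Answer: -2009322/1114720484855 ≈ -1.8025e-6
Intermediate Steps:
t(w, V) = 37 + V*w (t(w, V) = (10 + V*w) + 27 = 37 + V*w)
(2266313 - 4275635)/(749401 + (-454846 + 1030187)*(2233665 + t(E, -1224))) = (2266313 - 4275635)/(749401 + (-454846 + 1030187)*(2233665 + (37 - 1224*242))) = -2009322/(749401 + 575341*(2233665 + (37 - 296208))) = -2009322/(749401 + 575341*(2233665 - 296171)) = -2009322/(749401 + 575341*1937494) = -2009322/(749401 + 1114719735454) = -2009322/1114720484855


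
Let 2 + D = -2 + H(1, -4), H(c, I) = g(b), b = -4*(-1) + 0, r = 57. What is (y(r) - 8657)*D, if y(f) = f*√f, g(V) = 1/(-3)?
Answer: 112541/3 - 247*√57 ≈ 35649.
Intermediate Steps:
b = 4 (b = 4 + 0 = 4)
g(V) = -⅓
H(c, I) = -⅓
y(f) = f^(3/2)
D = -13/3 (D = -2 + (-2 - ⅓) = -2 - 7/3 = -13/3 ≈ -4.3333)
(y(r) - 8657)*D = (57^(3/2) - 8657)*(-13/3) = (57*√57 - 8657)*(-13/3) = (-8657 + 57*√57)*(-13/3) = 112541/3 - 247*√57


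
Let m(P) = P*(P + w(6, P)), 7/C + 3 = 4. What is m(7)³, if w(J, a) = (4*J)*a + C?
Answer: 2067798824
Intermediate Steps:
C = 7 (C = 7/(-3 + 4) = 7/1 = 7*1 = 7)
w(J, a) = 7 + 4*J*a (w(J, a) = (4*J)*a + 7 = 4*J*a + 7 = 7 + 4*J*a)
m(P) = P*(7 + 25*P) (m(P) = P*(P + (7 + 4*6*P)) = P*(P + (7 + 24*P)) = P*(7 + 25*P))
m(7)³ = (7*(7 + 25*7))³ = (7*(7 + 175))³ = (7*182)³ = 1274³ = 2067798824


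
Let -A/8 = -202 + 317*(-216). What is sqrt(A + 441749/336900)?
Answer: sqrt(623570253463581)/33690 ≈ 741.21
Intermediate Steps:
A = 549392 (A = -8*(-202 + 317*(-216)) = -8*(-202 - 68472) = -8*(-68674) = 549392)
sqrt(A + 441749/336900) = sqrt(549392 + 441749/336900) = sqrt(185090606549/336900) = sqrt(623570253463581)/33690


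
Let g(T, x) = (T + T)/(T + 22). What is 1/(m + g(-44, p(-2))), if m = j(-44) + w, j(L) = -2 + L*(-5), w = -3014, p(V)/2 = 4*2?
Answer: -1/2792 ≈ -0.00035817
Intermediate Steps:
p(V) = 16 (p(V) = 2*(4*2) = 2*8 = 16)
g(T, x) = 2*T/(22 + T) (g(T, x) = (2*T)/(22 + T) = 2*T/(22 + T))
j(L) = -2 - 5*L
m = -2796 (m = (-2 - 5*(-44)) - 3014 = (-2 + 220) - 3014 = 218 - 3014 = -2796)
1/(m + g(-44, p(-2))) = 1/(-2796 + 2*(-44)/(22 - 44)) = 1/(-2796 + 2*(-44)/(-22)) = 1/(-2796 + 2*(-44)*(-1/22)) = 1/(-2796 + 4) = 1/(-2792) = -1/2792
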